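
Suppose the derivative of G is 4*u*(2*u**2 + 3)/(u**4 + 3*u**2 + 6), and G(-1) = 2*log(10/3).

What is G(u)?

The substitution w = u**4/3 + u**2 + 2 works: G'(u) is exactly (dG/dw)*(dw/du) for that inner function.
A general antiderivative is 2*log(u**4/3 + u**2 + 2) + C.
The condition gives C = 2*log(10/3) - (2*log(10/3)) = 0.
So G(u) = 2*log(u**4/3 + u**2 + 2).
Check: d/du[2*log(u**4/3 + u**2 + 2)] = (8*u**3 + 12*u)/(u**4 + 3*u**2 + 6), which equals G'(u).

G(u) = 2*log(u**4/3 + u**2 + 2)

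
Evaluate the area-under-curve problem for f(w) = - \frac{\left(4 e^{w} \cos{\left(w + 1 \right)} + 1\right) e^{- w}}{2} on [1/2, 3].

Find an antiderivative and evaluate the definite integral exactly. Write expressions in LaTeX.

Antiderivative: F(w) = - 2 \sin{\left(w + 1 \right)} + \frac{e^{- w}}{2}; value = - \frac{1}{2 e^{\frac{1}{2}}} + \frac{1}{2 e^{3}} - 2 \sin{\left(4 \right)} + 2 \sin{\left(\frac{3}{2} \right)}

For F(w) to be correct the identity F'(w) - f(w) = 0 must hold.
F(w) = - 2 \sin{\left(w + 1 \right)} + \frac{e^{- w}}{2} is an antiderivative of f.
Check: d/dw[- 2 \sin{\left(w + 1 \right)} + \frac{e^{- w}}{2}] = \frac{\left(- 4 e^{w} \cos{\left(w + 1 \right)} - 1\right) e^{- w}}{2}, which equals f(w).
F(3) = \frac{1}{2 e^{3}} - 2 \sin{\left(4 \right)}; F(1/2) = - 2 \sin{\left(\frac{3}{2} \right)} + \frac{1}{2 e^{\frac{1}{2}}}.
Integral = F(3) - F(1/2) = - \frac{1}{2 e^{\frac{1}{2}}} + \frac{1}{2 e^{3}} - 2 \sin{\left(4 \right)} + 2 \sin{\left(\frac{3}{2} \right)}.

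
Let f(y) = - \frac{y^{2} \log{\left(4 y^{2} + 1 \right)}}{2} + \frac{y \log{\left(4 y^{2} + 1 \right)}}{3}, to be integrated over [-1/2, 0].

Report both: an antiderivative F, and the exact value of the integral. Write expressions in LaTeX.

Antiderivative: F(y) = - \frac{y^{3} \log{\left(4 y^{2} + 1 \right)}}{6} + \frac{y^{3}}{9} + \frac{y^{2} \log{\left(4 y^{2} + 1 \right)}}{6} - \frac{y^{2}}{6} - \frac{y}{12} + \frac{\log{\left(y^{2} + \frac{1}{4} \right)}}{24} + \frac{\operatorname{atan}{\left(2 y \right)}}{24}; value = - \frac{\log{\left(4 \right)}}{24} - \frac{\log{\left(2 \right)}}{48} + \frac{1}{72} + \frac{\pi}{96}

Integrate term by term and add the pieces.
F(y) = - \frac{y^{3} \log{\left(4 y^{2} + 1 \right)}}{6} + \frac{y^{3}}{9} + \frac{y^{2} \log{\left(4 y^{2} + 1 \right)}}{6} - \frac{y^{2}}{6} - \frac{y}{12} + \frac{\log{\left(y^{2} + \frac{1}{4} \right)}}{24} + \frac{\operatorname{atan}{\left(2 y \right)}}{24} is an antiderivative of f.
Check: d/dy[- \frac{y^{3} \log{\left(4 y^{2} + 1 \right)}}{6} + \frac{y^{3}}{9} + \frac{y^{2} \log{\left(4 y^{2} + 1 \right)}}{6} - \frac{y^{2}}{6} - \frac{y}{12} + \frac{\log{\left(y^{2} + \frac{1}{4} \right)}}{24} + \frac{\operatorname{atan}{\left(2 y \right)}}{24}] = - \frac{y^{2} \log{\left(4 y^{2} + 1 \right)}}{2} + \frac{y \log{\left(4 y^{2} + 1 \right)}}{3} = f(y).
F(0) = - \frac{\log{\left(4 \right)}}{24}; F(-1/2) = - \frac{\pi}{96} - \frac{1}{72} + \frac{\log{\left(2 \right)}}{48}.
Integral = F(0) - F(-1/2) = - \frac{\log{\left(4 \right)}}{24} - \frac{\log{\left(2 \right)}}{48} + \frac{1}{72} + \frac{\pi}{96}.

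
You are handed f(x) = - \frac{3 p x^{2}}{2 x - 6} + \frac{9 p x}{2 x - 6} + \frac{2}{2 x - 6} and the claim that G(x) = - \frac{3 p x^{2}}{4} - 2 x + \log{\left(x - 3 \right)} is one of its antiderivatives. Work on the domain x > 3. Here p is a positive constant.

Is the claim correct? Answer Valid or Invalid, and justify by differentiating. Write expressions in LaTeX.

Invalid: d/dx[G] - f = -2, which is not 0.

d/dx[G] = \frac{- 3 p x^{2} + 9 p x - 4 x + 14}{2 x - 6}
d/dx[G] - f(x) = -2 != 0.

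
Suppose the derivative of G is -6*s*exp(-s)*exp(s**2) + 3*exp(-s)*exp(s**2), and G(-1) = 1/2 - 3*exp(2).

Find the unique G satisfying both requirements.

The substitution u = s**2 - s works: G'(s) is exactly (dG/du)*(du/ds) for that inner function.
A general antiderivative is -3*exp(s**2 - s) + C.
The condition gives C = 1/2 - 3*exp(2) - (-3*exp(2)) = 1/2.
So G(s) = 1/2 - 3*exp(s**2 - s).
Check: d/ds[1/2 - 3*exp(s**2 - s)] = -6*s*exp(-s)*exp(s**2) + 3*exp(-s)*exp(s**2) = G'(s).

G(s) = 1/2 - 3*exp(s**2 - s)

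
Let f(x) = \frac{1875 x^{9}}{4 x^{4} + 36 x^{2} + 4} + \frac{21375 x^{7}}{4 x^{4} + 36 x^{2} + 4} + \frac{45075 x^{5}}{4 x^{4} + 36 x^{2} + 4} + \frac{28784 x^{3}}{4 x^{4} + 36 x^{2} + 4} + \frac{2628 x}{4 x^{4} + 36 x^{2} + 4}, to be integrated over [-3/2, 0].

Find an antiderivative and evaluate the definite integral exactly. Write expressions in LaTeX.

Antiderivative: F(x) = \frac{5 \left(5 x^{2} + 6\right)^{3} - 8 \log{\left(\frac{x^{4}}{3} + 3 x^{2} + \frac{1}{3} \right)}}{8}; value = - \frac{1573425}{512} + \log{\left(3 \right)} + \log{\left(\frac{421}{48} \right)}

Integrate term by term and add the pieces.
F(x) = \frac{5 \left(5 x^{2} + 6\right)^{3} - 8 \log{\left(\frac{x^{4}}{3} + 3 x^{2} + \frac{1}{3} \right)}}{8} is an antiderivative of f.
Check: d/dx[\frac{5 \left(5 x^{2} + 6\right)^{3} - 8 \log{\left(\frac{x^{4}}{3} + 3 x^{2} + \frac{1}{3} \right)}}{8}] = \frac{1875 x^{9} + 21375 x^{7} + 45075 x^{5} + 28784 x^{3} + 2628 x}{4 x^{4} + 36 x^{2} + 4}, which equals f(x).
F(0) = \log{\left(3 \right)} + 135; F(-3/2) = \frac{1642545}{512} - \log{\left(\frac{421}{48} \right)}.
Integral = F(0) - F(-3/2) = - \frac{1573425}{512} + \log{\left(3 \right)} + \log{\left(\frac{421}{48} \right)}.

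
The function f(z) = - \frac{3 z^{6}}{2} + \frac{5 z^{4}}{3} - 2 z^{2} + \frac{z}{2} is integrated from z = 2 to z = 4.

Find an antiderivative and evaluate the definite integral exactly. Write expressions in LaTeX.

Integrate term by term and add the pieces.
F(z) = - \frac{3 z^{7}}{14} + \frac{z^{5}}{3} - \frac{2 z^{3}}{3} + \frac{z^{2}}{4} is an antiderivative of f.
Check: d/dz[- \frac{3 z^{7}}{14} + \frac{z^{5}}{3} - \frac{2 z^{3}}{3} + \frac{z^{2}}{4}] = - \frac{3 z^{6}}{2} + \frac{5 z^{4}}{3} - 2 z^{2} + \frac{z}{2} = f(z).
F(4) = - \frac{67372}{21}; F(2) = - \frac{443}{21}.
Integral = F(4) - F(2) = - \frac{66929}{21}.

Antiderivative: F(z) = - \frac{3 z^{7}}{14} + \frac{z^{5}}{3} - \frac{2 z^{3}}{3} + \frac{z^{2}}{4}; value = - \frac{66929}{21}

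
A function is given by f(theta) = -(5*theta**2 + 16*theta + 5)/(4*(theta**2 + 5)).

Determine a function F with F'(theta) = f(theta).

Whatever form F(theta) takes, F'(theta) = f(theta) is non-negotiable.
Check: d/dtheta[-5*theta/4 - 2*log(theta**2 + 5) + sqrt(5)*atan(sqrt(5)*theta/5)] = (-5*theta**2 - 16*theta - 5)/(4*theta**2 + 20), which equals f(theta).

An antiderivative is F(theta) = -5*theta/4 - 2*log(theta**2 + 5) + sqrt(5)*atan(sqrt(5)*theta/5).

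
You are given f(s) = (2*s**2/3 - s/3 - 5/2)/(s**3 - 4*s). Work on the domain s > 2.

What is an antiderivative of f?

An antiderivative is F(s) = (30*log(s) - 3*log(s - 2) + 5*log(s + 2))/48.

The denominator factors as 6*s*(s - 2)*(s + 2); partial fractions split f into directly integrable pieces: 5/(48*(s + 2)) - 1/(16*(s - 2)) + 5/(8*s).
Check: d/ds[(30*log(s) - 3*log(s - 2) + 5*log(s + 2))/48] = (4*s**2 - 2*s - 15)/(6*s**3 - 24*s), which equals f(s).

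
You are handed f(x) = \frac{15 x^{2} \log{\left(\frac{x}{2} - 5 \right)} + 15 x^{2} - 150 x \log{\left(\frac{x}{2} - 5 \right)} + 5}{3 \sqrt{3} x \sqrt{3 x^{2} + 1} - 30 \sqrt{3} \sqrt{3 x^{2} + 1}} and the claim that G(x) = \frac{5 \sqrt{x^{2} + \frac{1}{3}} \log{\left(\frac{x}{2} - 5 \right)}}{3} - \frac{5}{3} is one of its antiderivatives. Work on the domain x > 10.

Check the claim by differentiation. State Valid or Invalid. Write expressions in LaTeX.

Valid. The derivative of G reproduces f.

d/dx[G] = \frac{15 x^{2} \log{\left(\frac{x}{2} - 5 \right)} + 15 x^{2} - 150 x \log{\left(\frac{x}{2} - 5 \right)} + 5}{3 \sqrt{3} x \sqrt{3 x^{2} + 1} - 30 \sqrt{3} \sqrt{3 x^{2} + 1}}
This equals f(x) exactly, so the claim holds.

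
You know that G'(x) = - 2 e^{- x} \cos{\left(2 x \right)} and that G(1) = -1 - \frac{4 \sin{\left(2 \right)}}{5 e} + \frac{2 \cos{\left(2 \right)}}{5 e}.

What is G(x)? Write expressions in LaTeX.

G(x) = -1 - \frac{4 e^{- x} \sin{\left(2 x \right)}}{5} + \frac{2 e^{- x} \cos{\left(2 x \right)}}{5}

A candidate passes only if d/dx[G] lands on the given G'(x) exactly.
A general antiderivative is - \frac{4 e^{- x} \sin{\left(2 x \right)}}{5} + \frac{2 e^{- x} \cos{\left(2 x \right)}}{5} + C.
The condition gives C = -1 - \frac{4 \sin{\left(2 \right)}}{5 e} + \frac{2 \cos{\left(2 \right)}}{5 e} - (- \frac{4 \sin{\left(2 \right)}}{5 e} + \frac{2 \cos{\left(2 \right)}}{5 e}) = -1.
So G(x) = -1 - \frac{4 e^{- x} \sin{\left(2 x \right)}}{5} + \frac{2 e^{- x} \cos{\left(2 x \right)}}{5}.
Check: d/dx[-1 - \frac{4 e^{- x} \sin{\left(2 x \right)}}{5} + \frac{2 e^{- x} \cos{\left(2 x \right)}}{5}] = - 2 e^{- x} \cos{\left(2 x \right)} = G'(x).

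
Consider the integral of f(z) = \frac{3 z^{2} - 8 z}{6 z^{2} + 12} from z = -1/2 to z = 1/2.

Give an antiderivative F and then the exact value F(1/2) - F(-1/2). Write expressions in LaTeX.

Antiderivative: F(z) = \frac{z}{2} - \frac{2 \log{\left(z^{2} + 2 \right)}}{3} - \frac{\sqrt{2} \operatorname{atan}{\left(\frac{\sqrt{2} z}{2} \right)}}{2}; value = - \sqrt{2} \operatorname{atan}{\left(\frac{\sqrt{2}}{4} \right)} + \frac{1}{2}

Check any antiderivative F(z) by computing F'(z) and comparing it with f(z).
F(z) = \frac{z}{2} - \frac{2 \log{\left(z^{2} + 2 \right)}}{3} - \frac{\sqrt{2} \operatorname{atan}{\left(\frac{\sqrt{2} z}{2} \right)}}{2} is an antiderivative of f.
Check: d/dz[\frac{z}{2} - \frac{2 \log{\left(z^{2} + 2 \right)}}{3} - \frac{\sqrt{2} \operatorname{atan}{\left(\frac{\sqrt{2} z}{2} \right)}}{2}] = \frac{3 z^{2} - 8 z}{6 z^{2} + 12} = f(z).
F(1/2) = - \frac{2 \log{\left(\frac{9}{4} \right)}}{3} - \frac{\sqrt{2} \operatorname{atan}{\left(\frac{\sqrt{2}}{4} \right)}}{2} + \frac{1}{4}; F(-1/2) = - \frac{2 \log{\left(\frac{9}{4} \right)}}{3} - \frac{1}{4} + \frac{\sqrt{2} \operatorname{atan}{\left(\frac{\sqrt{2}}{4} \right)}}{2}.
Integral = F(1/2) - F(-1/2) = - \sqrt{2} \operatorname{atan}{\left(\frac{\sqrt{2}}{4} \right)} + \frac{1}{2}.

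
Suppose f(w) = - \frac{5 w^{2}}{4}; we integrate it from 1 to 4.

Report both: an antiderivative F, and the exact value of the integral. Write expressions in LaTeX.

A first test for any F(w): its w-derivative must equal f(w) identically.
F(w) = - \frac{5 w^{3}}{12} is an antiderivative of f.
Check: d/dw[- \frac{5 w^{3}}{12}] = - \frac{5 w^{2}}{4} = f(w).
F(4) = - \frac{80}{3}; F(1) = - \frac{5}{12}.
Integral = F(4) - F(1) = - \frac{105}{4}.

Antiderivative: F(w) = - \frac{5 w^{3}}{12}; value = - \frac{105}{4}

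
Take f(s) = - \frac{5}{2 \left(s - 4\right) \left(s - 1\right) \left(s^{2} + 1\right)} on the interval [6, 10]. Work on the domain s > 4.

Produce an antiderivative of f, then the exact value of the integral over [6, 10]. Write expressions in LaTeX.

Antiderivative: F(s) = \frac{5 \left(- 4 \log{\left(s - 4 \right)} + 34 \log{\left(s - 1 \right)} - 15 \log{\left(s^{2} + 1 \right)} - 18 \operatorname{atan}{\left(s \right)}\right)}{408}; value = - \frac{25 \log{\left(101 \right)}}{136} - \frac{5 \log{\left(5 \right)}}{12} - \frac{15 \operatorname{atan}{\left(10 \right)}}{68} - \frac{5 \log{\left(6 \right)}}{102} + \frac{5 \log{\left(2 \right)}}{102} + \frac{15 \operatorname{atan}{\left(6 \right)}}{68} + \frac{25 \log{\left(37 \right)}}{136} + \frac{5 \log{\left(9 \right)}}{12}

Factor the denominator (2 \left(s - 4\right) \left(s - 1\right) \left(s^{2} + 1\right)) and decompose: f = - \frac{5 \left(5 s + 3\right)}{68 \left(s^{2} + 1\right)} + \frac{5}{12 \left(s - 1\right)} - \frac{5}{102 \left(s - 4\right)}; each piece integrates to a log, atan, or power term.
F(s) = \frac{5 \left(- 4 \log{\left(s - 4 \right)} + 34 \log{\left(s - 1 \right)} - 15 \log{\left(s^{2} + 1 \right)} - 18 \operatorname{atan}{\left(s \right)}\right)}{408} is an antiderivative of f.
Check: d/ds[\frac{5 \left(- 4 \log{\left(s - 4 \right)} + 34 \log{\left(s - 1 \right)} - 15 \log{\left(s^{2} + 1 \right)} - 18 \operatorname{atan}{\left(s \right)}\right)}{408}] = - \frac{5}{2 s^{4} - 10 s^{3} + 10 s^{2} - 10 s + 8}, which equals f(s).
F(10) = - \frac{25 \log{\left(101 \right)}}{136} - \frac{15 \operatorname{atan}{\left(10 \right)}}{68} - \frac{5 \log{\left(6 \right)}}{102} + \frac{5 \log{\left(9 \right)}}{12}; F(6) = - \frac{25 \log{\left(37 \right)}}{136} - \frac{15 \operatorname{atan}{\left(6 \right)}}{68} - \frac{5 \log{\left(2 \right)}}{102} + \frac{5 \log{\left(5 \right)}}{12}.
Integral = F(10) - F(6) = - \frac{25 \log{\left(101 \right)}}{136} - \frac{5 \log{\left(5 \right)}}{12} - \frac{15 \operatorname{atan}{\left(10 \right)}}{68} - \frac{5 \log{\left(6 \right)}}{102} + \frac{5 \log{\left(2 \right)}}{102} + \frac{15 \operatorname{atan}{\left(6 \right)}}{68} + \frac{25 \log{\left(37 \right)}}{136} + \frac{5 \log{\left(9 \right)}}{12}.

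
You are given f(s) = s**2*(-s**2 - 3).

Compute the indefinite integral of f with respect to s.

F(s) = -s**3*(s**2 + 5)/5 + C

Differentiate the proposed F(s) back; it has to land on f(s) exactly.
Check: d/ds[-s**3*(s**2 + 5)/5] = -s**4 - 3*s**2, which equals f(s).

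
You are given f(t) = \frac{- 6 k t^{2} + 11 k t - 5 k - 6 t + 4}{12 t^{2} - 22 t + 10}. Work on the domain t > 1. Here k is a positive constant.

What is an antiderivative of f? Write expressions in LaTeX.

For F(t) to be correct the identity F'(t) - f(t) = 0 must hold.
Check: d/dt[\frac{- k t - 2 \log{\left(t - 1 \right)} + \log{\left(3 t - \frac{5}{2} \right)}}{2}] = \frac{- 6 k t^{2} + 11 k t - 5 k - 6 t + 4}{12 t^{2} - 22 t + 10} = f(t).

An antiderivative is F(t) = \frac{- k t - 2 \log{\left(t - 1 \right)} + \log{\left(3 t - \frac{5}{2} \right)}}{2}.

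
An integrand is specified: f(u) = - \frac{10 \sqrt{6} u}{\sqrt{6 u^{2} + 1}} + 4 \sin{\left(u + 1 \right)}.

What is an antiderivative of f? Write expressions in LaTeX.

An antiderivative is F(u) = \frac{\sqrt{3} \left(- 5 \sqrt{2} \sqrt{6 u^{2} + 1} - 4 \sqrt{3} \cos{\left(u + 1 \right)}\right)}{3}.

The integrand splits into summands that can be handled one at a time.
Check: d/du[\frac{\sqrt{3} \left(- 5 \sqrt{2} \sqrt{6 u^{2} + 1} - 4 \sqrt{3} \cos{\left(u + 1 \right)}\right)}{3}] = \frac{- 10 \sqrt{6} u + 4 \sqrt{6 u^{2} + 1} \sin{\left(u + 1 \right)}}{\sqrt{6 u^{2} + 1}}, which equals f(u).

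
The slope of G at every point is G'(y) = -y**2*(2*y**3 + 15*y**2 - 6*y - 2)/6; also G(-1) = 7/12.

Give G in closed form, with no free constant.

G(y) = y**3*(-2*y**3 - 18*y**2 + 9*y + 4)/36

Since d/dy undoes antidifferentiation here, G(y) must give back the stated G'(y).
A general antiderivative is -y**6/18 - y**5/2 + y**4/4 + y**3/9 + C.
The condition gives C = 7/12 - (7/12) = 0.
So G(y) = y**3*(-2*y**3 - 18*y**2 + 9*y + 4)/36.
Check: d/dy[y**3*(-2*y**3 - 18*y**2 + 9*y + 4)/36] = -y**5/3 - 5*y**4/2 + y**3 + y**2/3, which equals G'(y).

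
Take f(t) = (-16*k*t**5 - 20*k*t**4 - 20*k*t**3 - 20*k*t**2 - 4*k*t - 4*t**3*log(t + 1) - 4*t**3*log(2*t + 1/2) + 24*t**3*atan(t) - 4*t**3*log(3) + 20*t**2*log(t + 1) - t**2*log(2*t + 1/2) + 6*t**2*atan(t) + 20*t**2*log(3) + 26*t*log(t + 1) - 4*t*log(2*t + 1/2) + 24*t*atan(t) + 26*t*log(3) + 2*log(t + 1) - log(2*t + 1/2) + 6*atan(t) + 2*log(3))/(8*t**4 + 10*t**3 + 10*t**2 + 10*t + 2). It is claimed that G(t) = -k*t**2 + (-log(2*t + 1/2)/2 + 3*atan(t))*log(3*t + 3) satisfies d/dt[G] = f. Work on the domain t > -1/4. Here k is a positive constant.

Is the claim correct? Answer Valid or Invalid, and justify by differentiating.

d/dt[G] = (-16*k*t**5 - 20*k*t**4 - 20*k*t**3 - 20*k*t**2 - 4*k*t - 4*t**3*log(t + 1) - 4*t**3*log(2*t + 1/2) + 24*t**3*atan(t) - 4*t**3*log(3) + 20*t**2*log(t + 1) - t**2*log(2*t + 1/2) + 6*t**2*atan(t) + 20*t**2*log(3) + 26*t*log(t + 1) - 4*t*log(2*t + 1/2) + 24*t*atan(t) + 26*t*log(3) + 2*log(t + 1) - log(2*t + 1/2) + 6*atan(t) + 2*log(3))/(8*t**4 + 10*t**3 + 10*t**2 + 10*t + 2)
This equals f(t) exactly, so the claim holds.

Valid. The derivative of G reproduces f.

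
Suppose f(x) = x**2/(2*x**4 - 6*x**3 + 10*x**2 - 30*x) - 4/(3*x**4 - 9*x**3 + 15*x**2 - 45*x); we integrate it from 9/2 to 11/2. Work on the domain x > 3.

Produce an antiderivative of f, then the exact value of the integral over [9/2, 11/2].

Antiderivative: F(x) = (224*log(x) + 190*log(x - 3) - 207*log(x**2 + 5) + 138*sqrt(5)*atan(sqrt(5)*x/5))/2520; value = -23*log(141/4)/280 - 23*sqrt(5)*atan(9*sqrt(5)/10)/420 - 4*log(9/2)/45 - 19*log(3/2)/252 + 19*log(5/2)/252 + 23*sqrt(5)*atan(11*sqrt(5)/10)/420 + 4*log(11/2)/45 + 23*log(101/4)/280

Factor the denominator (6*x*(x - 3)*(x**2 + 5)) and decompose: f = -23*(3*x - 5)/(420*(x**2 + 5)) + 19/(252*(x - 3)) + 4/(45*x); each piece integrates to a log, atan, or power term.
F(x) = (224*log(x) + 190*log(x - 3) - 207*log(x**2 + 5) + 138*sqrt(5)*atan(sqrt(5)*x/5))/2520 is an antiderivative of f.
Check: d/dx[(224*log(x) + 190*log(x - 3) - 207*log(x**2 + 5) + 138*sqrt(5)*atan(sqrt(5)*x/5))/2520] = (3*x**2 - 8)/(6*x**4 - 18*x**3 + 30*x**2 - 90*x), which equals f(x).
F(11/2) = -23*log(141/4)/280 + 19*log(5/2)/252 + 23*sqrt(5)*atan(11*sqrt(5)/10)/420 + 4*log(11/2)/45; F(9/2) = -23*log(101/4)/280 + 19*log(3/2)/252 + 4*log(9/2)/45 + 23*sqrt(5)*atan(9*sqrt(5)/10)/420.
Integral = F(11/2) - F(9/2) = -23*log(141/4)/280 - 23*sqrt(5)*atan(9*sqrt(5)/10)/420 - 4*log(9/2)/45 - 19*log(3/2)/252 + 19*log(5/2)/252 + 23*sqrt(5)*atan(11*sqrt(5)/10)/420 + 4*log(11/2)/45 + 23*log(101/4)/280.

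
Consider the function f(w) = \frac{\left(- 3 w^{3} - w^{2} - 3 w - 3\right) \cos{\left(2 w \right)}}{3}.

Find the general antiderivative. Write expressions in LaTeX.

A first test for any F(w): its w-derivative must equal f(w) identically.
Check: d/dw[- \frac{w^{3} \sin{\left(2 w \right)}}{2} - \frac{w^{2} \sin{\left(2 w \right)}}{6} - \frac{3 w^{2} \cos{\left(2 w \right)}}{4} + \frac{w \sin{\left(2 w \right)}}{4} - \frac{w \cos{\left(2 w \right)}}{6} - \frac{5 \sin{\left(2 w \right)}}{12} + \frac{\cos{\left(2 w \right)}}{8}] = - w^{3} \cos{\left(2 w \right)} - \frac{w^{2} \cos{\left(2 w \right)}}{3} - w \cos{\left(2 w \right)} - \cos{\left(2 w \right)}, which equals f(w).

F(w) = - \frac{w^{3} \sin{\left(2 w \right)}}{2} - \frac{w^{2} \sin{\left(2 w \right)}}{6} - \frac{3 w^{2} \cos{\left(2 w \right)}}{4} + \frac{w \sin{\left(2 w \right)}}{4} - \frac{w \cos{\left(2 w \right)}}{6} - \frac{5 \sin{\left(2 w \right)}}{12} + \frac{\cos{\left(2 w \right)}}{8} + C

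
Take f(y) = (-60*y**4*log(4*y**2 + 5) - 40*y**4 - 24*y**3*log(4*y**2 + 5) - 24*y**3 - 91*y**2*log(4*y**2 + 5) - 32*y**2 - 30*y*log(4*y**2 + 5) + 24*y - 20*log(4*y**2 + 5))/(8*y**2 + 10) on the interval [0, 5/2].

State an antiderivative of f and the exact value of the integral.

f has the shape u'v + uv' for u = -5*y**3/2 - 3*y**2/2 - 2*y + 3/2 and v = log(4*y**2 + 5) — it is the derivative of the product u*v.
F(y) = -5*y**3*log(4*y**2 + 5)/2 - 3*y**2*log(4*y**2 + 5)/2 - 2*y*log(4*y**2 + 5) + 3*log(4*y**2 + 5)/2 is an antiderivative of f.
Check: d/dy[-5*y**3*log(4*y**2 + 5)/2 - 3*y**2*log(4*y**2 + 5)/2 - 2*y*log(4*y**2 + 5) + 3*log(4*y**2 + 5)/2] = (-60*y**4*log(4*y**2 + 5) - 40*y**4 - 24*y**3*log(4*y**2 + 5) - 24*y**3 - 91*y**2*log(4*y**2 + 5) - 32*y**2 - 30*y*log(4*y**2 + 5) + 24*y - 20*log(4*y**2 + 5))/(8*y**2 + 10) = f(y).
F(5/2) = -831*log(30)/16; F(0) = 3*log(5)/2.
Integral = F(5/2) - F(0) = -831*log(30)/16 - 3*log(5)/2.

Antiderivative: F(y) = -5*y**3*log(4*y**2 + 5)/2 - 3*y**2*log(4*y**2 + 5)/2 - 2*y*log(4*y**2 + 5) + 3*log(4*y**2 + 5)/2; value = -831*log(30)/16 - 3*log(5)/2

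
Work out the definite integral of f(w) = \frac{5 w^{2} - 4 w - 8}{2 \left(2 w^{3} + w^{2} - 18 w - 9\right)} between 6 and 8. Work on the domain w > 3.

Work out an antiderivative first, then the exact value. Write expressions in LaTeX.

Factor the denominator (2 \left(w - 3\right) \left(w + 3\right) \left(2 w + 1\right)) and decompose: f = \frac{19}{70 \left(2 w + 1\right)} + \frac{49}{60 \left(w + 3\right)} + \frac{25}{84 \left(w - 3\right)}; each piece integrates to a log, atan, or power term.
F(w) = \frac{25 \log{\left(w - 3 \right)}}{84} + \frac{19 \log{\left(w + \frac{1}{2} \right)}}{140} + \frac{49 \log{\left(w + 3 \right)}}{60} is an antiderivative of f.
Check: d/dw[\frac{25 \log{\left(w - 3 \right)}}{84} + \frac{19 \log{\left(w + \frac{1}{2} \right)}}{140} + \frac{49 \log{\left(w + 3 \right)}}{60}] = \frac{5 w^{2} - 4 w - 8}{4 w^{3} + 2 w^{2} - 36 w - 18}, which equals f(w).
F(8) = \frac{19 \log{\left(\frac{17}{2} \right)}}{140} + \frac{25 \log{\left(5 \right)}}{84} + \frac{49 \log{\left(11 \right)}}{60}; F(6) = \frac{19 \log{\left(\frac{13}{2} \right)}}{140} + \frac{25 \log{\left(3 \right)}}{84} + \frac{49 \log{\left(9 \right)}}{60}.
Integral = F(8) - F(6) = - \frac{49 \log{\left(9 \right)}}{60} - \frac{25 \log{\left(3 \right)}}{84} - \frac{19 \log{\left(\frac{13}{2} \right)}}{140} + \frac{19 \log{\left(\frac{17}{2} \right)}}{140} + \frac{25 \log{\left(5 \right)}}{84} + \frac{49 \log{\left(11 \right)}}{60}.

Antiderivative: F(w) = \frac{25 \log{\left(w - 3 \right)}}{84} + \frac{19 \log{\left(w + \frac{1}{2} \right)}}{140} + \frac{49 \log{\left(w + 3 \right)}}{60}; value = - \frac{49 \log{\left(9 \right)}}{60} - \frac{25 \log{\left(3 \right)}}{84} - \frac{19 \log{\left(\frac{13}{2} \right)}}{140} + \frac{19 \log{\left(\frac{17}{2} \right)}}{140} + \frac{25 \log{\left(5 \right)}}{84} + \frac{49 \log{\left(11 \right)}}{60}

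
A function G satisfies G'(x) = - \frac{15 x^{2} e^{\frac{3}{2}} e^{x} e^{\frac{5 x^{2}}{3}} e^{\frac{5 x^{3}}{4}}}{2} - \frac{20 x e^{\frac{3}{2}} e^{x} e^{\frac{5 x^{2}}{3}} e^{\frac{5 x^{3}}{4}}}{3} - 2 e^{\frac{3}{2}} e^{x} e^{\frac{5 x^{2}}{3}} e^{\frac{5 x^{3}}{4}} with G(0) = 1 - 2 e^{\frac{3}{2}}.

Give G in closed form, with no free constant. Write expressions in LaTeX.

G(x) = - 2 e^{\frac{3}{2}} e^{x} e^{\frac{5 x^{2}}{3}} e^{\frac{5 x^{3}}{4}} + 1

G'(x) matches the chain-rule pattern g'(h)*h' with inner function h(x) = \frac{5 x^{3}}{4} + \frac{5 x^{2}}{3} + x + \frac{3}{2}; substituting u = h(x) collapses the integral.
A general antiderivative is - 2 e^{\frac{5 x^{3}}{4} + \frac{5 x^{2}}{3} + x + \frac{3}{2}} + C.
The condition gives C = 1 - 2 e^{\frac{3}{2}} - (- 2 e^{\frac{3}{2}}) = 1.
So G(x) = - 2 e^{\frac{3}{2}} e^{x} e^{\frac{5 x^{2}}{3}} e^{\frac{5 x^{3}}{4}} + 1.
Check: d/dx[- 2 e^{\frac{3}{2}} e^{x} e^{\frac{5 x^{2}}{3}} e^{\frac{5 x^{3}}{4}} + 1] = - \frac{15 x^{2} e^{\frac{3}{2}} e^{x} e^{\frac{5 x^{2}}{3}} e^{\frac{5 x^{3}}{4}}}{2} - \frac{20 x e^{\frac{3}{2}} e^{x} e^{\frac{5 x^{2}}{3}} e^{\frac{5 x^{3}}{4}}}{3} - 2 e^{\frac{3}{2}} e^{x} e^{\frac{5 x^{2}}{3}} e^{\frac{5 x^{3}}{4}} = G'(x).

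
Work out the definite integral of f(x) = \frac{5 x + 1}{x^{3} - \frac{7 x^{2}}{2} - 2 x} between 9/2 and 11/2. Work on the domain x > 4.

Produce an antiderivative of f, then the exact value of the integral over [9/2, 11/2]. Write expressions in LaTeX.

Factor the denominator (x \left(x - 4\right) \left(2 x + 1\right)) and decompose: f = - \frac{4}{3 \left(2 x + 1\right)} + \frac{7}{6 \left(x - 4\right)} - \frac{1}{2 x}; each piece integrates to a log, atan, or power term.
F(x) = - \frac{\log{\left(x \right)}}{2} + \frac{7 \log{\left(x - 4 \right)}}{6} - \frac{2 \log{\left(x + \frac{1}{2} \right)}}{3} is an antiderivative of f.
Check: d/dx[- \frac{\log{\left(x \right)}}{2} + \frac{7 \log{\left(x - 4 \right)}}{6} - \frac{2 \log{\left(x + \frac{1}{2} \right)}}{3}] = \frac{10 x + 2}{2 x^{3} - 7 x^{2} - 4 x}, which equals f(x).
F(11/2) = - \frac{2 \log{\left(6 \right)}}{3} - \frac{\log{\left(\frac{11}{2} \right)}}{2} + \frac{7 \log{\left(\frac{3}{2} \right)}}{6}; F(9/2) = - \frac{2 \log{\left(5 \right)}}{3} - \frac{7 \log{\left(2 \right)}}{6} - \frac{\log{\left(\frac{9}{2} \right)}}{2}.
Integral = F(11/2) - F(9/2) = - \frac{2 \log{\left(6 \right)}}{3} - \frac{\log{\left(\frac{11}{2} \right)}}{2} + \frac{7 \log{\left(\frac{3}{2} \right)}}{6} + \frac{\log{\left(\frac{9}{2} \right)}}{2} + \frac{7 \log{\left(2 \right)}}{6} + \frac{2 \log{\left(5 \right)}}{3}.

Antiderivative: F(x) = - \frac{\log{\left(x \right)}}{2} + \frac{7 \log{\left(x - 4 \right)}}{6} - \frac{2 \log{\left(x + \frac{1}{2} \right)}}{3}; value = - \frac{2 \log{\left(6 \right)}}{3} - \frac{\log{\left(\frac{11}{2} \right)}}{2} + \frac{7 \log{\left(\frac{3}{2} \right)}}{6} + \frac{\log{\left(\frac{9}{2} \right)}}{2} + \frac{7 \log{\left(2 \right)}}{6} + \frac{2 \log{\left(5 \right)}}{3}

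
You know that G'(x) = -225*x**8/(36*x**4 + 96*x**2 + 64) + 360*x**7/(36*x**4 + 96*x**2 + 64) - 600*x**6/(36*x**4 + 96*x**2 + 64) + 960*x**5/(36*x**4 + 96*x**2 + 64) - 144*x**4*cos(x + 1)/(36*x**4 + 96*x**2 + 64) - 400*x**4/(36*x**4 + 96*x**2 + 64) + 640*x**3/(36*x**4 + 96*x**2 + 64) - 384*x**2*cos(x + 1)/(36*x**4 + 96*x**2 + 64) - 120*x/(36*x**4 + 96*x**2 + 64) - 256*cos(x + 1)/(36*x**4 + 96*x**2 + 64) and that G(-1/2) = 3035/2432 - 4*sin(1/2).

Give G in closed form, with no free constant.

G(x) = -5*x**5/4 + 5*x**4/2 - 4*sin(x + 1) + 5/(3*x**2 + 4)

The integrand splits into summands that can be handled one at a time.
A general antiderivative is -5*x**5/4 + 5*x**4/2 - 4*sin(x + 1) + 5/(3*(x**2 + 4/3)) + C.
The condition gives C = 3035/2432 - 4*sin(1/2) - (3035/2432 - 4*sin(1/2)) = 0.
So G(x) = -5*x**5/4 + 5*x**4/2 - 4*sin(x + 1) + 5/(3*x**2 + 4).
Check: d/dx[-5*x**5/4 + 5*x**4/2 - 4*sin(x + 1) + 5/(3*x**2 + 4)] = (-225*x**8 + 360*x**7 - 600*x**6 + 960*x**5 - 144*x**4*cos(x + 1) - 400*x**4 + 640*x**3 - 384*x**2*cos(x + 1) - 120*x - 256*cos(x + 1))/(36*x**4 + 96*x**2 + 64), which equals G'(x).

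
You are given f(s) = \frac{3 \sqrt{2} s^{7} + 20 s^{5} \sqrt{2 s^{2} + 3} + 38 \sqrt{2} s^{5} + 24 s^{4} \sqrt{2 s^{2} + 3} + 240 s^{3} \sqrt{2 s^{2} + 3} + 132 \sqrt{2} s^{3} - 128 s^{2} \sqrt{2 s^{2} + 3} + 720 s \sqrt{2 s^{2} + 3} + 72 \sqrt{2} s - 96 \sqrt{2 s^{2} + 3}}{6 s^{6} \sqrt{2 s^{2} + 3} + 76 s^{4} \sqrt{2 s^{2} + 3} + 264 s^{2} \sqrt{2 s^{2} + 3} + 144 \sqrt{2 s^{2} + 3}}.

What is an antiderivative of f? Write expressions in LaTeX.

Differentiate the proposed F(s) back; it has to land on f(s) exactly.
Check: d/ds[- \frac{2 s}{\frac{s^{2}}{2} + 3} + \frac{\sqrt{s^{2} + \frac{3}{2}}}{2} + \frac{5 \log{\left(\frac{3 s^{2}}{2} + 1 \right)}}{3}] = \frac{3 \sqrt{2} s^{7} + 20 s^{5} \sqrt{2 s^{2} + 3} + 38 \sqrt{2} s^{5} + 24 s^{4} \sqrt{2 s^{2} + 3} + 240 s^{3} \sqrt{2 s^{2} + 3} + 132 \sqrt{2} s^{3} - 128 s^{2} \sqrt{2 s^{2} + 3} + 720 s \sqrt{2 s^{2} + 3} + 72 \sqrt{2} s - 96 \sqrt{2 s^{2} + 3}}{6 s^{6} \sqrt{2 s^{2} + 3} + 76 s^{4} \sqrt{2 s^{2} + 3} + 264 s^{2} \sqrt{2 s^{2} + 3} + 144 \sqrt{2 s^{2} + 3}} = f(s).

An antiderivative is F(s) = - \frac{2 s}{\frac{s^{2}}{2} + 3} + \frac{\sqrt{s^{2} + \frac{3}{2}}}{2} + \frac{5 \log{\left(\frac{3 s^{2}}{2} + 1 \right)}}{3}.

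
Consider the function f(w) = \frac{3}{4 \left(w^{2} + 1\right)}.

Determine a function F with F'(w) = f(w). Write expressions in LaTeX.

An antiderivative is F(w) = \frac{3 \operatorname{atan}{\left(w \right)}}{4}.

For F(w) to be correct the identity F'(w) - f(w) = 0 must hold.
Check: d/dw[\frac{3 \operatorname{atan}{\left(w \right)}}{4}] = \frac{3}{4 w^{2} + 4}, which equals f(w).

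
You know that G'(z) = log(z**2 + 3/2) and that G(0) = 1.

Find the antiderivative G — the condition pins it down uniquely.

G(z) = z*log(z**2 + 3/2) - 2*z + sqrt(6)*atan(sqrt(6)*z/3) + 1

Whatever form G(z) takes, its d/dz must return the stated G'(z).
A general antiderivative is z*log(z**2 + 3/2) - 2*z + sqrt(6)*atan(sqrt(6)*z/3) + C.
The condition gives C = 1 - (0) = 1.
So G(z) = z*log(z**2 + 3/2) - 2*z + sqrt(6)*atan(sqrt(6)*z/3) + 1.
Check: d/dz[z*log(z**2 + 3/2) - 2*z + sqrt(6)*atan(sqrt(6)*z/3) + 1] = log(z**2 + 3/2) = G'(z).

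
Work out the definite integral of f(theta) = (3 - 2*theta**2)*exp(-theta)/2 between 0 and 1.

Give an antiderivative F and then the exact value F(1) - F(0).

Antiderivative: F(theta) = (2*theta**2 + 4*theta + 1)*exp(-theta)/2; value = -1/2 + 7*exp(-1)/2

f has the shape u'v + uv' for u = theta**2 + 2*theta + 1/2 and v = exp(-theta) — it is the derivative of the product u*v.
F(theta) = (2*theta**2 + 4*theta + 1)*exp(-theta)/2 is an antiderivative of f.
Check: d/dtheta[(2*theta**2 + 4*theta + 1)*exp(-theta)/2] = (3 - 2*theta**2)*exp(-theta)/2 = f(theta).
F(1) = 7*exp(-1)/2; F(0) = 1/2.
Integral = F(1) - F(0) = -1/2 + 7*exp(-1)/2.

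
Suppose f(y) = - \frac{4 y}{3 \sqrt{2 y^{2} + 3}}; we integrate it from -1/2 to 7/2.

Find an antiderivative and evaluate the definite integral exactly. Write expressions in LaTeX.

f matches the chain-rule pattern g'(h)*h' with inner function h(y) = 2 y^{2} + 3; substituting u = h(y) collapses the integral.
F(y) = - \frac{2 \sqrt{2 y^{2} + 3}}{3} is an antiderivative of f.
Check: d/dy[- \frac{2 \sqrt{2 y^{2} + 3}}{3}] = - \frac{4 y}{3 \sqrt{2 y^{2} + 3}} = f(y).
F(7/2) = - \frac{\sqrt{110}}{3}; F(-1/2) = - \frac{\sqrt{14}}{3}.
Integral = F(7/2) - F(-1/2) = - \frac{\sqrt{110}}{3} + \frac{\sqrt{14}}{3}.

Antiderivative: F(y) = - \frac{2 \sqrt{2 y^{2} + 3}}{3}; value = - \frac{\sqrt{110}}{3} + \frac{\sqrt{14}}{3}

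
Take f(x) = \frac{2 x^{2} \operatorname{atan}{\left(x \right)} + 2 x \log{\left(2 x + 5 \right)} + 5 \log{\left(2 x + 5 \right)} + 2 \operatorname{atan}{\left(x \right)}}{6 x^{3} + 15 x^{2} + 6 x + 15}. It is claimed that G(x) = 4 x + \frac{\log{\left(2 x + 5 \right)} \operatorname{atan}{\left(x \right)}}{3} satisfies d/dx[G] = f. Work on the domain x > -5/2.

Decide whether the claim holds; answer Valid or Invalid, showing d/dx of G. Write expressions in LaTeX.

d/dx[G] = \frac{24 x^{3} + 2 x^{2} \operatorname{atan}{\left(x \right)} + 60 x^{2} + 2 x \log{\left(2 x + 5 \right)} + 24 x + 5 \log{\left(2 x + 5 \right)} + 2 \operatorname{atan}{\left(x \right)} + 60}{6 x^{3} + 15 x^{2} + 6 x + 15}
d/dx[G] - f(x) = 4 != 0.

Invalid: d/dx[G] - f = 4, which is not 0.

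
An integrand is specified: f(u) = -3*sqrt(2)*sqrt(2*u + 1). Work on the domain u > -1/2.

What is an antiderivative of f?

An antiderivative is F(u) = -4*(u + 1/2)**(3/2).

Differentiate the proposed F(u) back; it has to land on f(u) exactly.
Check: d/du[-4*(u + 1/2)**(3/2)] = -3*sqrt(2)*sqrt(2*u + 1) = f(u).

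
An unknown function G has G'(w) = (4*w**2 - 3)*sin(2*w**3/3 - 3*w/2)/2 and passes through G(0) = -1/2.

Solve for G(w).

G(w) = (1 - 2*cos(2*w**3/3 - 3*w/2))/2

G'(w) matches the chain-rule pattern g'(h)*h' with inner function h(w) = 2*w**3/3 - 3*w/2; substituting u = h(w) collapses the integral.
A general antiderivative is -cos(2*w**3/3 - 3*w/2) + C.
The condition gives C = -1/2 - (-1) = 1/2.
So G(w) = (1 - 2*cos(2*w**3/3 - 3*w/2))/2.
Check: d/dw[(1 - 2*cos(2*w**3/3 - 3*w/2))/2] = 2*w**2*sin(2*w**3/3 - 3*w/2) - 3*sin(2*w**3/3 - 3*w/2)/2, which equals G'(w).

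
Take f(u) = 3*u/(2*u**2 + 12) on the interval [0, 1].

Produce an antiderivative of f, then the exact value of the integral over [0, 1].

Antiderivative: F(u) = 3*log(u**2/2 + 3)/4; value = -3*log(3)/4 + 3*log(7/2)/4

The substitution w = u**2/2 + 3 works: f is exactly (dF/dw)*(dw/du) for that inner function.
F(u) = 3*log(u**2/2 + 3)/4 is an antiderivative of f.
Check: d/du[3*log(u**2/2 + 3)/4] = 3*u/(2*u**2 + 12) = f(u).
F(1) = 3*log(7/2)/4; F(0) = 3*log(3)/4.
Integral = F(1) - F(0) = -3*log(3)/4 + 3*log(7/2)/4.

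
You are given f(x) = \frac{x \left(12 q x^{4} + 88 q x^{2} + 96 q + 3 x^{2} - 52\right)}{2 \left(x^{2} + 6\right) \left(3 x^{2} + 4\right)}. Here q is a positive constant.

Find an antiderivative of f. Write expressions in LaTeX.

An antiderivative is F(x) = \frac{4 q x^{2} + 5 \log{\left(\frac{x^{2}}{2} + 3 \right)} - 4 \log{\left(x^{2} + \frac{4}{3} \right)}}{4}.

For F(x) to be correct the identity F'(x) - f(x) = 0 must hold.
Check: d/dx[\frac{4 q x^{2} + 5 \log{\left(\frac{x^{2}}{2} + 3 \right)} - 4 \log{\left(x^{2} + \frac{4}{3} \right)}}{4}] = \frac{12 q x^{5} + 88 q x^{3} + 96 q x + 3 x^{3} - 52 x}{6 x^{4} + 44 x^{2} + 48}, which equals f(x).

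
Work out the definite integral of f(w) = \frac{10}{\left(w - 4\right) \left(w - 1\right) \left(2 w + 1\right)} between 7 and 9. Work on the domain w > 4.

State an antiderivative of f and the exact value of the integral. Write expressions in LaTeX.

The denominator factors as \left(w - 4\right) \left(w - 1\right) \left(2 w + 1\right); partial fractions split f into directly integrable pieces: \frac{40}{27 \left(2 w + 1\right)} - \frac{10}{9 \left(w - 1\right)} + \frac{10}{27 \left(w - 4\right)}.
F(w) = \frac{10 \left(\log{\left(w - 4 \right)} - 3 \log{\left(w - 1 \right)} + 2 \log{\left(w + \frac{1}{2} \right)}\right)}{27} is an antiderivative of f.
Check: d/dw[\frac{10 \left(\log{\left(w - 4 \right)} - 3 \log{\left(w - 1 \right)} + 2 \log{\left(w + \frac{1}{2} \right)}\right)}{27}] = \frac{10}{2 w^{3} - 9 w^{2} + 3 w + 4}, which equals f(w).
F(9) = - \frac{10 \log{\left(8 \right)}}{9} + \frac{10 \log{\left(5 \right)}}{27} + \frac{20 \log{\left(\frac{19}{2} \right)}}{27}; F(7) = - \frac{10 \log{\left(6 \right)}}{9} + \frac{10 \log{\left(3 \right)}}{27} + \frac{20 \log{\left(\frac{15}{2} \right)}}{27}.
Integral = F(9) - F(7) = - \frac{10 \log{\left(8 \right)}}{9} - \frac{20 \log{\left(\frac{15}{2} \right)}}{27} - \frac{10 \log{\left(3 \right)}}{27} + \frac{10 \log{\left(5 \right)}}{27} + \frac{20 \log{\left(\frac{19}{2} \right)}}{27} + \frac{10 \log{\left(6 \right)}}{9}.

Antiderivative: F(w) = \frac{10 \left(\log{\left(w - 4 \right)} - 3 \log{\left(w - 1 \right)} + 2 \log{\left(w + \frac{1}{2} \right)}\right)}{27}; value = - \frac{10 \log{\left(8 \right)}}{9} - \frac{20 \log{\left(\frac{15}{2} \right)}}{27} - \frac{10 \log{\left(3 \right)}}{27} + \frac{10 \log{\left(5 \right)}}{27} + \frac{20 \log{\left(\frac{19}{2} \right)}}{27} + \frac{10 \log{\left(6 \right)}}{9}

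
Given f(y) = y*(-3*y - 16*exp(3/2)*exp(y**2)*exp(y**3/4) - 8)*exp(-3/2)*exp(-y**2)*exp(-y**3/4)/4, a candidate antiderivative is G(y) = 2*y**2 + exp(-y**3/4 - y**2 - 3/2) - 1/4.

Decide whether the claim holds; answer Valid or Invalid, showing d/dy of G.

Invalid: d/dy[G] - f = 8*y, which is not 0.

d/dy[G] = (-3*y**2 + 16*y*exp(3/2)*exp(y**2)*exp(y**3/4) - 8*y)*exp(-3/2)*exp(-y**2)*exp(-y**3/4)/4
d/dy[G] - f(y) = 8*y != 0.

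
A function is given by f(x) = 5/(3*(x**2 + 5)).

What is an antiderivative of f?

An antiderivative is F(x) = sqrt(5)*atan(sqrt(5)*x/5)/3.

A candidate is checked by its d/dx: the result must match f(x).
Check: d/dx[sqrt(5)*atan(sqrt(5)*x/5)/3] = 5/(3*x**2 + 15), which equals f(x).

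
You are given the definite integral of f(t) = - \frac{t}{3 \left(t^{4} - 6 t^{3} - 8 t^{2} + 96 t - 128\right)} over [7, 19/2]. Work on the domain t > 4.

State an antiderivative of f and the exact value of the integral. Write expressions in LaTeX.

Antiderivative: F(t) = \frac{\log{\left(t - 4 \right)}}{32} - \frac{\log{\left(t - 2 \right)}}{36} - \frac{\log{\left(t + 4 \right)}}{288} + \frac{1}{12 t - 48}; value = - \frac{\log{\left(\frac{15}{2} \right)}}{36} - \frac{\log{\left(3 \right)}}{32} - \frac{5}{396} - \frac{\log{\left(\frac{27}{2} \right)}}{288} + \frac{\log{\left(11 \right)}}{288} + \frac{\log{\left(5 \right)}}{36} + \frac{\log{\left(\frac{11}{2} \right)}}{32}

Factor the denominator (3 \left(t - 4\right)^{2} \left(t - 2\right) \left(t + 4\right)) and decompose: f = - \frac{1}{288 \left(t + 4\right)} - \frac{1}{36 \left(t - 2\right)} + \frac{1}{32 \left(t - 4\right)} - \frac{1}{12 \left(t - 4\right)^{2}}; each piece integrates to a log, atan, or power term.
F(t) = \frac{\log{\left(t - 4 \right)}}{32} - \frac{\log{\left(t - 2 \right)}}{36} - \frac{\log{\left(t + 4 \right)}}{288} + \frac{1}{12 t - 48} is an antiderivative of f.
Check: d/dt[\frac{\log{\left(t - 4 \right)}}{32} - \frac{\log{\left(t - 2 \right)}}{36} - \frac{\log{\left(t + 4 \right)}}{288} + \frac{1}{12 t - 48}] = - \frac{t}{3 t^{4} - 18 t^{3} - 24 t^{2} + 288 t - 384}, which equals f(t).
F(19/2) = - \frac{\log{\left(\frac{15}{2} \right)}}{36} - \frac{\log{\left(\frac{27}{2} \right)}}{288} + \frac{1}{66} + \frac{\log{\left(\frac{11}{2} \right)}}{32}; F(7) = - \frac{\log{\left(5 \right)}}{36} - \frac{\log{\left(11 \right)}}{288} + \frac{1}{36} + \frac{\log{\left(3 \right)}}{32}.
Integral = F(19/2) - F(7) = - \frac{\log{\left(\frac{15}{2} \right)}}{36} - \frac{\log{\left(3 \right)}}{32} - \frac{5}{396} - \frac{\log{\left(\frac{27}{2} \right)}}{288} + \frac{\log{\left(11 \right)}}{288} + \frac{\log{\left(5 \right)}}{36} + \frac{\log{\left(\frac{11}{2} \right)}}{32}.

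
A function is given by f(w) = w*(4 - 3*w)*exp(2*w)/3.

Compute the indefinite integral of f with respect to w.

F(w) = -w**2*exp(2*w)/2 + 7*w*exp(2*w)/6 - 7*exp(2*w)/12 + C

Recognize the product-rule pattern: f = u'v + uv' with u = -w**2/2 + 7*w/6 - 7/12, v = exp(2*w), so integration by parts undoes it.
Check: d/dw[-w**2*exp(2*w)/2 + 7*w*exp(2*w)/6 - 7*exp(2*w)/12] = -w**2*exp(2*w) + 4*w*exp(2*w)/3, which equals f(w).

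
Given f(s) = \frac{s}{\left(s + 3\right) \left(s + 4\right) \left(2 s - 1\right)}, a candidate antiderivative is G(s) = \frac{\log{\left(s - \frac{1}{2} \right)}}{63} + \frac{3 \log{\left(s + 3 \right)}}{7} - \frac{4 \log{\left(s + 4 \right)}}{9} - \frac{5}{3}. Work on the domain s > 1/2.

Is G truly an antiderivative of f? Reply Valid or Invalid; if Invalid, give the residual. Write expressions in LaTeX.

Valid - the claim checks out under differentiation.

d/ds[G] = \frac{s}{2 s^{3} + 13 s^{2} + 17 s - 12}
This equals f(s) exactly, so the claim holds.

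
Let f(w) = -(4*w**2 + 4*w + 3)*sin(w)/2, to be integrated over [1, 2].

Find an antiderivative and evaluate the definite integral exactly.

Any candidate F(w) must reproduce f(w) exactly when differentiated.
F(w) = (4*w**2*cos(w) - 8*w*sin(w) + 4*w*cos(w) - 4*sin(w) - 5*cos(w))/2 is an antiderivative of f.
Check: d/dw[(4*w**2*cos(w) - 8*w*sin(w) + 4*w*cos(w) - 4*sin(w) - 5*cos(w))/2] = -2*w**2*sin(w) - 2*w*sin(w) - 3*sin(w)/2, which equals f(w).
F(2) = -10*sin(2) + 19*cos(2)/2; F(1) = -6*sin(1) + 3*cos(1)/2.
Integral = F(2) - F(1) = -10*sin(2) + 19*cos(2)/2 - 3*cos(1)/2 + 6*sin(1).

Antiderivative: F(w) = (4*w**2*cos(w) - 8*w*sin(w) + 4*w*cos(w) - 4*sin(w) - 5*cos(w))/2; value = -10*sin(2) + 19*cos(2)/2 - 3*cos(1)/2 + 6*sin(1)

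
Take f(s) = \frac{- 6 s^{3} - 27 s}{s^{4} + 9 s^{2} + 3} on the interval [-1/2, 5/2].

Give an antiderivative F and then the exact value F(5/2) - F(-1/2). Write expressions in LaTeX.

The substitution u = \frac{s^{4}}{3} + 3 s^{2} + 1 works: f is exactly (dF/du)*(du/ds) for that inner function.
F(s) = - \frac{3 \log{\left(\frac{s^{4}}{3} + 3 s^{2} + 1 \right)}}{2} is an antiderivative of f.
Check: d/ds[- \frac{3 \log{\left(\frac{s^{4}}{3} + 3 s^{2} + 1 \right)}}{2}] = \frac{- 6 s^{3} - 27 s}{s^{4} + 9 s^{2} + 3} = f(s).
F(5/2) = - \frac{3 \log{\left(\frac{1573}{48} \right)}}{2}; F(-1/2) = - \frac{3 \log{\left(\frac{85}{48} \right)}}{2}.
Integral = F(5/2) - F(-1/2) = - \frac{3 \log{\left(\frac{1573}{48} \right)}}{2} + \frac{3 \log{\left(\frac{85}{48} \right)}}{2}.

Antiderivative: F(s) = - \frac{3 \log{\left(\frac{s^{4}}{3} + 3 s^{2} + 1 \right)}}{2}; value = - \frac{3 \log{\left(\frac{1573}{48} \right)}}{2} + \frac{3 \log{\left(\frac{85}{48} \right)}}{2}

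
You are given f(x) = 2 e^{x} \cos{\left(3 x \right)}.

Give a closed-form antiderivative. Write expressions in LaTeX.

An antiderivative is F(x) = \frac{3 e^{x} \sin{\left(3 x \right)}}{5} + \frac{e^{x} \cos{\left(3 x \right)}}{5}.

For F(x) to be correct the identity F'(x) - f(x) = 0 must hold.
Check: d/dx[\frac{3 e^{x} \sin{\left(3 x \right)}}{5} + \frac{e^{x} \cos{\left(3 x \right)}}{5}] = 2 e^{x} \cos{\left(3 x \right)} = f(x).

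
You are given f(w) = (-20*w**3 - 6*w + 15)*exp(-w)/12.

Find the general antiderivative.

Recognize the product-rule pattern: f = u'v + uv' with u = 5*w**3/3 + 5*w**2 + 21*w/2 + 37/4, v = exp(-w), so integration by parts undoes it.
Check: d/dw[5*w**3*exp(-w)/3 + 5*w**2*exp(-w) + 21*w*exp(-w)/2 + 37*exp(-w)/4] = (-20*w**3 - 6*w + 15)*exp(-w)/12 = f(w).

F(w) = 5*w**3*exp(-w)/3 + 5*w**2*exp(-w) + 21*w*exp(-w)/2 + 37*exp(-w)/4 + C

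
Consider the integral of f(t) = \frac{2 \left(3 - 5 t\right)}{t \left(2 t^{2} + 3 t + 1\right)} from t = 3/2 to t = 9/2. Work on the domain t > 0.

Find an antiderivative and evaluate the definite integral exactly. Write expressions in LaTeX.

The denominator factors as t \left(t + 1\right) \left(2 t + 1\right); partial fractions split f into directly integrable pieces: - \frac{44}{2 t + 1} + \frac{16}{t + 1} + \frac{6}{t}.
F(t) = 6 \log{\left(t \right)} - 22 \log{\left(t + \frac{1}{2} \right)} + 16 \log{\left(t + 1 \right)} is an antiderivative of f.
Check: d/dt[6 \log{\left(t \right)} - 22 \log{\left(t + \frac{1}{2} \right)} + 16 \log{\left(t + 1 \right)}] = \frac{6 - 10 t}{2 t^{3} + 3 t^{2} + t}, which equals f(t).
F(9/2) = - 22 \log{\left(5 \right)} + 6 \log{\left(\frac{9}{2} \right)} + 16 \log{\left(\frac{11}{2} \right)}; F(3/2) = - 22 \log{\left(2 \right)} + 6 \log{\left(\frac{3}{2} \right)} + 16 \log{\left(\frac{5}{2} \right)}.
Integral = F(9/2) - F(3/2) = - 22 \log{\left(5 \right)} - 16 \log{\left(\frac{5}{2} \right)} - 6 \log{\left(\frac{3}{2} \right)} + 6 \log{\left(\frac{9}{2} \right)} + 22 \log{\left(2 \right)} + 16 \log{\left(\frac{11}{2} \right)}.

Antiderivative: F(t) = 6 \log{\left(t \right)} - 22 \log{\left(t + \frac{1}{2} \right)} + 16 \log{\left(t + 1 \right)}; value = - 22 \log{\left(5 \right)} - 16 \log{\left(\frac{5}{2} \right)} - 6 \log{\left(\frac{3}{2} \right)} + 6 \log{\left(\frac{9}{2} \right)} + 22 \log{\left(2 \right)} + 16 \log{\left(\frac{11}{2} \right)}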